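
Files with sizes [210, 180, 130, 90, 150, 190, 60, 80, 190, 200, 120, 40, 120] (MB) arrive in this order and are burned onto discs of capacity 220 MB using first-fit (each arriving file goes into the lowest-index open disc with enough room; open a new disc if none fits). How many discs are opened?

  210 → disc 1 (new)  [load 210/220]
  180 → disc 2 (new)  [load 180/220]
  130 → disc 3 (new)  [load 130/220]
  90 → disc 3  [load 220/220]
  150 → disc 4 (new)  [load 150/220]
  190 → disc 5 (new)  [load 190/220]
  60 → disc 4  [load 210/220]
  80 → disc 6 (new)  [load 80/220]
  190 → disc 7 (new)  [load 190/220]
  200 → disc 8 (new)  [load 200/220]
  120 → disc 6  [load 200/220]
  40 → disc 2  [load 220/220]
  120 → disc 9 (new)  [load 120/220]
9 discs opened.

9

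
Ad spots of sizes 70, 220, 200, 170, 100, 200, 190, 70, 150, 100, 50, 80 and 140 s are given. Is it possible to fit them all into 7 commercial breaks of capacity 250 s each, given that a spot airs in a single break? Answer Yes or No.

Total = 1740 s; ⌈1740/250⌉ = 7.
The bound of 7 does not rule out 7, but exhaustive search shows no assignment into 7 commercial breaks of capacity 250 s exists — the minimum is 8.

No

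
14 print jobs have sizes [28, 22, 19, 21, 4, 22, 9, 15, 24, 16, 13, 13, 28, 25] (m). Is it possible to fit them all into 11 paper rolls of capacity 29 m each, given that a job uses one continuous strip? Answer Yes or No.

A valid assignment using 10 paper rolls:
  roll 1: 28 = 28
  roll 2: 28 = 28
  roll 3: 25 + 4 = 29
  roll 4: 24 = 24
  roll 5: 22 = 22
  roll 6: 22 = 22
  roll 7: 21 = 21
  roll 8: 19 + 9 = 28
  roll 9: 16 + 13 = 29
  roll 10: 15 + 13 = 28
That uses only 10 ≤ 11, so 11 paper rolls are enough.

Yes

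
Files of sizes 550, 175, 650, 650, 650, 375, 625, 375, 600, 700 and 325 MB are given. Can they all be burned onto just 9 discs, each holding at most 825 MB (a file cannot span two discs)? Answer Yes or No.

Yes

A valid assignment using 9 discs:
  disc 1: 700 = 700
  disc 2: 650 + 175 = 825
  disc 3: 650 = 650
  disc 4: 650 = 650
  disc 5: 625 = 625
  disc 6: 600 = 600
  disc 7: 550 = 550
  disc 8: 375 + 375 = 750
  disc 9: 325 = 325
Every load is within 825 MB, so 9 discs suffice.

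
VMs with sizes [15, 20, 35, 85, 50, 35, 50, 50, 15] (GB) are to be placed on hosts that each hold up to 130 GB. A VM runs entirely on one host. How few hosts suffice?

3

Total = 85 + 50 + 50 + 50 + 35 + 35 + 20 + 15 + 15 = 355 GB.
Lower bound: ⌈355/130⌉ = 3 hosts.
A packing using 3 hosts:
  host 1: 85 + 35 = 120
  host 2: 50 + 50 + 20 = 120
  host 3: 50 + 35 + 15 + 15 = 115
This matches the lower bound, so 3 is optimal.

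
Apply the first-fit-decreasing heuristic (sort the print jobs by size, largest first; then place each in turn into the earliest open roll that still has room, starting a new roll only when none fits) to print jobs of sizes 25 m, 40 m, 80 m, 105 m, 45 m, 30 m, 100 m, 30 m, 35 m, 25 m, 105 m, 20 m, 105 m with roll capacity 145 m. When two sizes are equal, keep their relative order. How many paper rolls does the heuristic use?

Sorted descending: 105, 105, 105, 100, 80, 45, 40, 35, 30, 30, 25, 25, 20.
  105 → roll 1 (new)  [load 105/145]
  105 → roll 2 (new)  [load 105/145]
  105 → roll 3 (new)  [load 105/145]
  100 → roll 4 (new)  [load 100/145]
  80 → roll 5 (new)  [load 80/145]
  45 → roll 4  [load 145/145]
  40 → roll 1  [load 145/145]
  35 → roll 2  [load 140/145]
  30 → roll 3  [load 135/145]
  30 → roll 5  [load 110/145]
  25 → roll 5  [load 135/145]
  25 → roll 6 (new)  [load 25/145]
  20 → roll 6  [load 45/145]
6 paper rolls opened.

6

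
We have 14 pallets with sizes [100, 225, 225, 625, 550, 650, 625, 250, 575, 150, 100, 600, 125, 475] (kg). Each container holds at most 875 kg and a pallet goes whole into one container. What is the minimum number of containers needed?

Total = 650 + 625 + 625 + 600 + 575 + 550 + 475 + 250 + 225 + 225 + 150 + 125 + 100 + 100 = 5275 kg.
Lower bound: ⌈5275/875⌉ = 7 containers.
A packing using 7 containers:
  container 1: 650 + 225 = 875
  container 2: 625 + 250 = 875
  container 3: 625 + 225 = 850
  container 4: 600 + 150 + 125 = 875
  container 5: 575 + 100 + 100 = 775
  container 6: 550 = 550
  container 7: 475 = 475
This matches the lower bound, so 7 is optimal.

7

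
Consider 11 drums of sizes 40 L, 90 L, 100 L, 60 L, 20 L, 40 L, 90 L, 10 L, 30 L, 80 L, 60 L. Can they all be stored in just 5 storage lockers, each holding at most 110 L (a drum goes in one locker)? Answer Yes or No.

Total = 620 L; ⌈620/110⌉ = 6.
At least 6 storage lockers are required, but only 5 are allowed.

No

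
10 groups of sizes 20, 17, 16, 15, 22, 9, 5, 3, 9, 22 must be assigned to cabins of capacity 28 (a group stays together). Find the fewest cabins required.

Total = 22 + 22 + 20 + 17 + 16 + 15 + 9 + 9 + 5 + 3 = 138.
Lower bound: ⌈138/28⌉ = 5 cabins.
Also, 6 groups each exceed 14, and no two of those can share a cabin, so at least 6 cabins are needed.
A packing using 6 cabins:
  cabin 1: 22 + 5 = 27
  cabin 2: 22 + 3 = 25
  cabin 3: 20 = 20
  cabin 4: 17 + 9 = 26
  cabin 5: 16 + 9 = 25
  cabin 6: 15 = 15
This matches the lower bound, so 6 is optimal.

6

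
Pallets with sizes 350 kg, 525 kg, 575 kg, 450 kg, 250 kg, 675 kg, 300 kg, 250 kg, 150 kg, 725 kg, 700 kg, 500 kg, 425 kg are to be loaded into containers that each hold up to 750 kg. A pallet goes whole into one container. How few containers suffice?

Total = 725 + 700 + 675 + 575 + 525 + 500 + 450 + 425 + 350 + 300 + 250 + 250 + 150 = 5875 kg.
Lower bound: ⌈5875/750⌉ = 8 containers.
A packing using 9 containers:
  container 1: 725 = 725
  container 2: 700 = 700
  container 3: 675 = 675
  container 4: 575 + 150 = 725
  container 5: 525 = 525
  container 6: 500 + 250 = 750
  container 7: 450 + 300 = 750
  container 8: 425 + 250 = 675
  container 9: 350 = 350
No arrangement into 8 containers stays within capacity, so 9 is optimal.

9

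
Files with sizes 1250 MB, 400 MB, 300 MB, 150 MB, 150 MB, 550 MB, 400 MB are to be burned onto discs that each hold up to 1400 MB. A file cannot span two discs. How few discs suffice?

3

Total = 1250 + 550 + 400 + 400 + 300 + 150 + 150 = 3200 MB.
Lower bound: ⌈3200/1400⌉ = 3 discs.
A packing using 3 discs:
  disc 1: 1250 + 150 = 1400
  disc 2: 550 + 400 + 400 = 1350
  disc 3: 300 + 150 = 450
This matches the lower bound, so 3 is optimal.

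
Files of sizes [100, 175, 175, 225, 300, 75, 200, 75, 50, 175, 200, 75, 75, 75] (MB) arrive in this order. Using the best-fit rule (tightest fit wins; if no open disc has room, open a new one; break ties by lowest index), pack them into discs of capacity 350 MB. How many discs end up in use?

  100 → disc 1 (new)  [load 100/350]
  175 → disc 1  [load 275/350]
  175 → disc 2 (new)  [load 175/350]
  225 → disc 3 (new)  [load 225/350]
  300 → disc 4 (new)  [load 300/350]
  75 → disc 1  [load 350/350]
  200 → disc 5 (new)  [load 200/350]
  75 → disc 3  [load 300/350]
  50 → disc 3  [load 350/350]
  175 → disc 2  [load 350/350]
  200 → disc 6 (new)  [load 200/350]
  75 → disc 5  [load 275/350]
  75 → disc 5  [load 350/350]
  75 → disc 6  [load 275/350]
6 discs opened.

6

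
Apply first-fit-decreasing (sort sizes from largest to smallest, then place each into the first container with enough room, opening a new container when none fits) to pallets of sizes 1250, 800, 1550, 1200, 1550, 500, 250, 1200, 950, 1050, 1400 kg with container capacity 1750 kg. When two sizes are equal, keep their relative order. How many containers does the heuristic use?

Sorted descending: 1550, 1550, 1400, 1250, 1200, 1200, 1050, 950, 800, 500, 250.
  1550 → container 1 (new)  [load 1550/1750]
  1550 → container 2 (new)  [load 1550/1750]
  1400 → container 3 (new)  [load 1400/1750]
  1250 → container 4 (new)  [load 1250/1750]
  1200 → container 5 (new)  [load 1200/1750]
  1200 → container 6 (new)  [load 1200/1750]
  1050 → container 7 (new)  [load 1050/1750]
  950 → container 8 (new)  [load 950/1750]
  800 → container 8  [load 1750/1750]
  500 → container 4  [load 1750/1750]
  250 → container 3  [load 1650/1750]
8 containers opened.

8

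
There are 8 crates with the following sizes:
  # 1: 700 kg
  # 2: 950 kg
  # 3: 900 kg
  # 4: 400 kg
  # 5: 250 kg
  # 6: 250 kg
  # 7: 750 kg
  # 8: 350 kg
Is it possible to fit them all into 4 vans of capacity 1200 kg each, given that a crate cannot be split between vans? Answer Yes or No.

Yes

A valid assignment using 4 vans:
  van 1: 950 + 250 = 1200
  van 2: 900 + 250 = 1150
  van 3: 750 + 400 = 1150
  van 4: 700 + 350 = 1050
Every load is within 1200 kg, so 4 vans suffice.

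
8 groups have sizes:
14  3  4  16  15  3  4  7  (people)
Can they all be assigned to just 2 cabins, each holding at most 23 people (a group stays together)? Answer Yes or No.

Total = 66 people; ⌈66/23⌉ = 3.
At least 3 cabins are required, but only 2 are allowed.

No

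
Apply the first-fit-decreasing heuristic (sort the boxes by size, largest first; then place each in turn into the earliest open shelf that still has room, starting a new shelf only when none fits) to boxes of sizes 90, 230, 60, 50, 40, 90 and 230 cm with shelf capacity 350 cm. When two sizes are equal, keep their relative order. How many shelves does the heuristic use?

3

Sorted descending: 230, 230, 90, 90, 60, 50, 40.
  230 → shelf 1 (new)  [load 230/350]
  230 → shelf 2 (new)  [load 230/350]
  90 → shelf 1  [load 320/350]
  90 → shelf 2  [load 320/350]
  60 → shelf 3 (new)  [load 60/350]
  50 → shelf 3  [load 110/350]
  40 → shelf 3  [load 150/350]
3 shelves opened.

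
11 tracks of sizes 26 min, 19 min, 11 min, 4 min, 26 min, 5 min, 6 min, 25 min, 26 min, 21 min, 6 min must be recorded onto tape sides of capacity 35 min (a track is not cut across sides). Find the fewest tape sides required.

6

Total = 26 + 26 + 26 + 25 + 21 + 19 + 11 + 6 + 6 + 5 + 4 = 175 min.
Lower bound: ⌈175/35⌉ = 5 tape sides.
Also, 6 tracks each exceed 35/2 min, and no two of those can share a side, so at least 6 tape sides are needed.
A packing using 6 tape sides:
  side 1: 26 + 6 = 32
  side 2: 26 + 6 = 32
  side 3: 26 + 5 + 4 = 35
  side 4: 25 = 25
  side 5: 21 + 11 = 32
  side 6: 19 = 19
This matches the lower bound, so 6 is optimal.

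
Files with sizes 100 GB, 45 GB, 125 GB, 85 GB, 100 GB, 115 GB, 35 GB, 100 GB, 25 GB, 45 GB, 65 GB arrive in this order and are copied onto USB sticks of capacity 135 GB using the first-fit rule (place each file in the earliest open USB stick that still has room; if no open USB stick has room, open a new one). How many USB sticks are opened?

7

  100 → USB stick 1 (new)  [load 100/135]
  45 → USB stick 2 (new)  [load 45/135]
  125 → USB stick 3 (new)  [load 125/135]
  85 → USB stick 2  [load 130/135]
  100 → USB stick 4 (new)  [load 100/135]
  115 → USB stick 5 (new)  [load 115/135]
  35 → USB stick 1  [load 135/135]
  100 → USB stick 6 (new)  [load 100/135]
  25 → USB stick 4  [load 125/135]
  45 → USB stick 7 (new)  [load 45/135]
  65 → USB stick 7  [load 110/135]
7 USB sticks opened.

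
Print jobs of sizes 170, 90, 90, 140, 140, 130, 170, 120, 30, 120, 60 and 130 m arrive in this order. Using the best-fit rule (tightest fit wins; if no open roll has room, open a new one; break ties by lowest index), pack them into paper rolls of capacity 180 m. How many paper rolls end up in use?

9

  170 → roll 1 (new)  [load 170/180]
  90 → roll 2 (new)  [load 90/180]
  90 → roll 2  [load 180/180]
  140 → roll 3 (new)  [load 140/180]
  140 → roll 4 (new)  [load 140/180]
  130 → roll 5 (new)  [load 130/180]
  170 → roll 6 (new)  [load 170/180]
  120 → roll 7 (new)  [load 120/180]
  30 → roll 3  [load 170/180]
  120 → roll 8 (new)  [load 120/180]
  60 → roll 7  [load 180/180]
  130 → roll 9 (new)  [load 130/180]
9 paper rolls opened.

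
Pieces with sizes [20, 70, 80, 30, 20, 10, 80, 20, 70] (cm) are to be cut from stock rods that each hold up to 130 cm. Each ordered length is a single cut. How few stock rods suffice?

4

Total = 80 + 80 + 70 + 70 + 30 + 20 + 20 + 20 + 10 = 400 cm.
Lower bound: ⌈400/130⌉ = 4 stock rods.
A packing using 4 stock rods:
  stock rod 1: 80 + 30 + 20 = 130
  stock rod 2: 80 + 20 + 20 + 10 = 130
  stock rod 3: 70 = 70
  stock rod 4: 70 = 70
This matches the lower bound, so 4 is optimal.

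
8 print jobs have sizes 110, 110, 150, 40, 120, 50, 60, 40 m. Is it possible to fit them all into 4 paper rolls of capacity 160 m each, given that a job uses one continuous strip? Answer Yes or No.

Total = 680 m; ⌈680/160⌉ = 5.
At least 5 paper rolls are required, but only 4 are allowed.

No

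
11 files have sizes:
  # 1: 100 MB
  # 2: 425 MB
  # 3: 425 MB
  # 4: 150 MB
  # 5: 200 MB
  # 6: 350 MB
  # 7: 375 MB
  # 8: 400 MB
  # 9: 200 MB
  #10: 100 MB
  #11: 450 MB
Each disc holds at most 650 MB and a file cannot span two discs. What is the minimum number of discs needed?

Total = 450 + 425 + 425 + 400 + 375 + 350 + 200 + 200 + 150 + 100 + 100 = 3175 MB.
Lower bound: ⌈3175/650⌉ = 5 discs.
Also, 6 files each exceed 325 MB, and no two of those can share a disc, so at least 6 discs are needed.
A packing using 6 discs:
  disc 1: 450 + 200 = 650
  disc 2: 425 + 200 = 625
  disc 3: 425 + 150 = 575
  disc 4: 400 + 100 + 100 = 600
  disc 5: 375 = 375
  disc 6: 350 = 350
This matches the lower bound, so 6 is optimal.

6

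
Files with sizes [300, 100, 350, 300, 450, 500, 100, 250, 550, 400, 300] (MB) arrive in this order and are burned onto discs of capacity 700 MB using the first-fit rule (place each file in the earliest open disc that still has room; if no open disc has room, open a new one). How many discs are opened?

  300 → disc 1 (new)  [load 300/700]
  100 → disc 1  [load 400/700]
  350 → disc 2 (new)  [load 350/700]
  300 → disc 1  [load 700/700]
  450 → disc 3 (new)  [load 450/700]
  500 → disc 4 (new)  [load 500/700]
  100 → disc 2  [load 450/700]
  250 → disc 2  [load 700/700]
  550 → disc 5 (new)  [load 550/700]
  400 → disc 6 (new)  [load 400/700]
  300 → disc 6  [load 700/700]
6 discs opened.

6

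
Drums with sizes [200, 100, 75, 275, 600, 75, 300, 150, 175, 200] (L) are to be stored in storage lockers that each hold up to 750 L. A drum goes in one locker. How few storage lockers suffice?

Total = 600 + 300 + 275 + 200 + 200 + 175 + 150 + 100 + 75 + 75 = 2150 L.
Lower bound: ⌈2150/750⌉ = 3 storage lockers.
A packing using 3 storage lockers:
  locker 1: 600 + 150 = 750
  locker 2: 300 + 275 + 175 = 750
  locker 3: 200 + 200 + 100 + 75 + 75 = 650
This matches the lower bound, so 3 is optimal.

3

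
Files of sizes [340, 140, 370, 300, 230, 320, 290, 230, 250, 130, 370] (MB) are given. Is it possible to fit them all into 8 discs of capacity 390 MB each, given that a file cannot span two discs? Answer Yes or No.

No

Total = 2970 MB; ⌈2970/390⌉ = 8.
9 files each exceed half the capacity and cannot share a disc, forcing at least 9 discs.
At least 9 discs are required, but only 8 are allowed.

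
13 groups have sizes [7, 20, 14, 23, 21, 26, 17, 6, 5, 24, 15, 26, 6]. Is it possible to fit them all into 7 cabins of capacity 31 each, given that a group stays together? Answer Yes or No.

Total = 210; ⌈210/31⌉ = 7.
The bound of 7 does not rule out 7, but exhaustive search shows no assignment into 7 cabins of capacity 31 exists — the minimum is 8.

No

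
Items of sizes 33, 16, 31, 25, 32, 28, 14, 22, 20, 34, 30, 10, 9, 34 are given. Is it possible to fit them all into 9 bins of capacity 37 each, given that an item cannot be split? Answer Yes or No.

No

Total = 338; ⌈338/37⌉ = 10.
At least 10 bins are required, but only 9 are allowed.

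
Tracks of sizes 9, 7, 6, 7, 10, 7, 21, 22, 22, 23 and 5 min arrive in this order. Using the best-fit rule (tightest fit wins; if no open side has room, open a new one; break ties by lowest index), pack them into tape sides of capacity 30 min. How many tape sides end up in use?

6

  9 → side 1 (new)  [load 9/30]
  7 → side 1  [load 16/30]
  6 → side 1  [load 22/30]
  7 → side 1  [load 29/30]
  10 → side 2 (new)  [load 10/30]
  7 → side 2  [load 17/30]
  21 → side 3 (new)  [load 21/30]
  22 → side 4 (new)  [load 22/30]
  22 → side 5 (new)  [load 22/30]
  23 → side 6 (new)  [load 23/30]
  5 → side 6  [load 28/30]
6 tape sides opened.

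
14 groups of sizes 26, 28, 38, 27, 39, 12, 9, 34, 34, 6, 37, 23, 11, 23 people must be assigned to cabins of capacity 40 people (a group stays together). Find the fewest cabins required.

Total = 39 + 38 + 37 + 34 + 34 + 28 + 27 + 26 + 23 + 23 + 12 + 11 + 9 + 6 = 347 people.
Lower bound: ⌈347/40⌉ = 9 cabins.
Also, 10 groups each exceed 20 people, and no two of those can share a cabin, so at least 10 cabins are needed.
A packing using 10 cabins:
  cabin 1: 39 = 39
  cabin 2: 38 = 38
  cabin 3: 37 = 37
  cabin 4: 34 + 6 = 40
  cabin 5: 34 = 34
  cabin 6: 28 + 12 = 40
  cabin 7: 27 + 11 = 38
  cabin 8: 26 + 9 = 35
  cabin 9: 23 = 23
  cabin 10: 23 = 23
This matches the lower bound, so 10 is optimal.

10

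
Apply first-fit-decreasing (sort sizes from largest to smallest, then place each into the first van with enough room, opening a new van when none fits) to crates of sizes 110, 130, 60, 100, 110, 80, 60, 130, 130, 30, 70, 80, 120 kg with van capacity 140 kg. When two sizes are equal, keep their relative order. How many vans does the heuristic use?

Sorted descending: 130, 130, 130, 120, 110, 110, 100, 80, 80, 70, 60, 60, 30.
  130 → van 1 (new)  [load 130/140]
  130 → van 2 (new)  [load 130/140]
  130 → van 3 (new)  [load 130/140]
  120 → van 4 (new)  [load 120/140]
  110 → van 5 (new)  [load 110/140]
  110 → van 6 (new)  [load 110/140]
  100 → van 7 (new)  [load 100/140]
  80 → van 8 (new)  [load 80/140]
  80 → van 9 (new)  [load 80/140]
  70 → van 10 (new)  [load 70/140]
  60 → van 8  [load 140/140]
  60 → van 9  [load 140/140]
  30 → van 5  [load 140/140]
10 vans opened.

10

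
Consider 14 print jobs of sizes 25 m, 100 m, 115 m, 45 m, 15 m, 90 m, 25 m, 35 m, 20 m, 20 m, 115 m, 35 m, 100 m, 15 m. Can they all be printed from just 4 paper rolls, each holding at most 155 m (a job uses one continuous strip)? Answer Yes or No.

Total = 755 m; ⌈755/155⌉ = 5.
At least 5 paper rolls are required, but only 4 are allowed.

No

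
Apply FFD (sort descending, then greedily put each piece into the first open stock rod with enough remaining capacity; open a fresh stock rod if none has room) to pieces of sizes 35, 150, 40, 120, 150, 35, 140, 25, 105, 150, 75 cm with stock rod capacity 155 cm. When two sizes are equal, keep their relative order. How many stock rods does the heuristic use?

7

Sorted descending: 150, 150, 150, 140, 120, 105, 75, 40, 35, 35, 25.
  150 → stock rod 1 (new)  [load 150/155]
  150 → stock rod 2 (new)  [load 150/155]
  150 → stock rod 3 (new)  [load 150/155]
  140 → stock rod 4 (new)  [load 140/155]
  120 → stock rod 5 (new)  [load 120/155]
  105 → stock rod 6 (new)  [load 105/155]
  75 → stock rod 7 (new)  [load 75/155]
  40 → stock rod 6  [load 145/155]
  35 → stock rod 5  [load 155/155]
  35 → stock rod 7  [load 110/155]
  25 → stock rod 7  [load 135/155]
7 stock rods opened.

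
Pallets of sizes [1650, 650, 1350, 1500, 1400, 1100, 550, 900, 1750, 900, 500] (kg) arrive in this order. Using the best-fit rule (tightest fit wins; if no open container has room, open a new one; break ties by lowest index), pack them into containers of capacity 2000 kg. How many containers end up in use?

  1650 → container 1 (new)  [load 1650/2000]
  650 → container 2 (new)  [load 650/2000]
  1350 → container 2  [load 2000/2000]
  1500 → container 3 (new)  [load 1500/2000]
  1400 → container 4 (new)  [load 1400/2000]
  1100 → container 5 (new)  [load 1100/2000]
  550 → container 4  [load 1950/2000]
  900 → container 5  [load 2000/2000]
  1750 → container 6 (new)  [load 1750/2000]
  900 → container 7 (new)  [load 900/2000]
  500 → container 3  [load 2000/2000]
7 containers opened.

7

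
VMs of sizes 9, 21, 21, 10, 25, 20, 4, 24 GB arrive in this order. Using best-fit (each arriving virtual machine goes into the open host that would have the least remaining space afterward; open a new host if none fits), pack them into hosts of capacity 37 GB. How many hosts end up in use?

5

  9 → host 1 (new)  [load 9/37]
  21 → host 1  [load 30/37]
  21 → host 2 (new)  [load 21/37]
  10 → host 2  [load 31/37]
  25 → host 3 (new)  [load 25/37]
  20 → host 4 (new)  [load 20/37]
  4 → host 2  [load 35/37]
  24 → host 5 (new)  [load 24/37]
5 hosts opened.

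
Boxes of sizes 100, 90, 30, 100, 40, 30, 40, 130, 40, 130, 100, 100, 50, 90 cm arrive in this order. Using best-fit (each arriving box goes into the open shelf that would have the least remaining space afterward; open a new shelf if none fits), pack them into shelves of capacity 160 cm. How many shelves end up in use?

8

  100 → shelf 1 (new)  [load 100/160]
  90 → shelf 2 (new)  [load 90/160]
  30 → shelf 1  [load 130/160]
  100 → shelf 3 (new)  [load 100/160]
  40 → shelf 3  [load 140/160]
  30 → shelf 1  [load 160/160]
  40 → shelf 2  [load 130/160]
  130 → shelf 4 (new)  [load 130/160]
  40 → shelf 5 (new)  [load 40/160]
  130 → shelf 6 (new)  [load 130/160]
  100 → shelf 5  [load 140/160]
  100 → shelf 7 (new)  [load 100/160]
  50 → shelf 7  [load 150/160]
  90 → shelf 8 (new)  [load 90/160]
8 shelves opened.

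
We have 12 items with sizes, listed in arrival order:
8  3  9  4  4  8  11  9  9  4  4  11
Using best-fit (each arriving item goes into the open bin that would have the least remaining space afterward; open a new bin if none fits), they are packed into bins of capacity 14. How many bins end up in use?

7

  8 → bin 1 (new)  [load 8/14]
  3 → bin 1  [load 11/14]
  9 → bin 2 (new)  [load 9/14]
  4 → bin 2  [load 13/14]
  4 → bin 3 (new)  [load 4/14]
  8 → bin 3  [load 12/14]
  11 → bin 4 (new)  [load 11/14]
  9 → bin 5 (new)  [load 9/14]
  9 → bin 6 (new)  [load 9/14]
  4 → bin 5  [load 13/14]
  4 → bin 6  [load 13/14]
  11 → bin 7 (new)  [load 11/14]
7 bins opened.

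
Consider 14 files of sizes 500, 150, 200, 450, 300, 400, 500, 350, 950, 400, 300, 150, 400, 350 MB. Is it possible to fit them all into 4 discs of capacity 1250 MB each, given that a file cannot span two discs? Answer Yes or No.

Total = 5400 MB; ⌈5400/1250⌉ = 5.
At least 5 discs are required, but only 4 are allowed.

No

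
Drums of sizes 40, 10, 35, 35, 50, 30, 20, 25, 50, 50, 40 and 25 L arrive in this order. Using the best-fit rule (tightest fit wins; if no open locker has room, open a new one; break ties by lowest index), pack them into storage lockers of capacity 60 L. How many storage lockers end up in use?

8

  40 → locker 1 (new)  [load 40/60]
  10 → locker 1  [load 50/60]
  35 → locker 2 (new)  [load 35/60]
  35 → locker 3 (new)  [load 35/60]
  50 → locker 4 (new)  [load 50/60]
  30 → locker 5 (new)  [load 30/60]
  20 → locker 2  [load 55/60]
  25 → locker 3  [load 60/60]
  50 → locker 6 (new)  [load 50/60]
  50 → locker 7 (new)  [load 50/60]
  40 → locker 8 (new)  [load 40/60]
  25 → locker 5  [load 55/60]
8 storage lockers opened.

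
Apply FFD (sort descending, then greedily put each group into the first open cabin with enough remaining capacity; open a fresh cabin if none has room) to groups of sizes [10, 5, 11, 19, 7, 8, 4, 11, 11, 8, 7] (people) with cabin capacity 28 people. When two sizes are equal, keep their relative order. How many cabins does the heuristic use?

4

Sorted descending: 19, 11, 11, 11, 10, 8, 8, 7, 7, 5, 4.
  19 → cabin 1 (new)  [load 19/28]
  11 → cabin 2 (new)  [load 11/28]
  11 → cabin 2  [load 22/28]
  11 → cabin 3 (new)  [load 11/28]
  10 → cabin 3  [load 21/28]
  8 → cabin 1  [load 27/28]
  8 → cabin 4 (new)  [load 8/28]
  7 → cabin 3  [load 28/28]
  7 → cabin 4  [load 15/28]
  5 → cabin 2  [load 27/28]
  4 → cabin 4  [load 19/28]
4 cabins opened.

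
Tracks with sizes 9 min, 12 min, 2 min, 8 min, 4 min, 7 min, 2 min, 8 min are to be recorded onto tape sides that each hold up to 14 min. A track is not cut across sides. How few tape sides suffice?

5

Total = 12 + 9 + 8 + 8 + 7 + 4 + 2 + 2 = 52 min.
Lower bound: ⌈52/14⌉ = 4 tape sides.
A packing using 5 tape sides:
  side 1: 12 + 2 = 14
  side 2: 9 + 4 = 13
  side 3: 8 + 2 = 10
  side 4: 8 = 8
  side 5: 7 = 7
No arrangement into 4 tape sides stays within capacity, so 5 is optimal.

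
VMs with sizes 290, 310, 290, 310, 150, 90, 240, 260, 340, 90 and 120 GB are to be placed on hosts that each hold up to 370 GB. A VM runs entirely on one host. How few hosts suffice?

8

Total = 340 + 310 + 310 + 290 + 290 + 260 + 240 + 150 + 120 + 90 + 90 = 2490 GB.
Lower bound: ⌈2490/370⌉ = 7 hosts.
A packing using 8 hosts:
  host 1: 340 = 340
  host 2: 310 = 310
  host 3: 310 = 310
  host 4: 290 = 290
  host 5: 290 = 290
  host 6: 260 + 90 = 350
  host 7: 240 + 120 = 360
  host 8: 150 + 90 = 240
No arrangement into 7 hosts stays within capacity, so 8 is optimal.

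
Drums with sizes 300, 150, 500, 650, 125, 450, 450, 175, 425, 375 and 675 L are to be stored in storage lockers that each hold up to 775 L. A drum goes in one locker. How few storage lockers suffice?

7

Total = 675 + 650 + 500 + 450 + 450 + 425 + 375 + 300 + 175 + 150 + 125 = 4275 L.
Lower bound: ⌈4275/775⌉ = 6 storage lockers.
A packing using 7 storage lockers:
  locker 1: 675 = 675
  locker 2: 650 + 125 = 775
  locker 3: 500 + 175 = 675
  locker 4: 450 + 300 = 750
  locker 5: 450 + 150 = 600
  locker 6: 425 = 425
  locker 7: 375 = 375
No arrangement into 6 storage lockers stays within capacity, so 7 is optimal.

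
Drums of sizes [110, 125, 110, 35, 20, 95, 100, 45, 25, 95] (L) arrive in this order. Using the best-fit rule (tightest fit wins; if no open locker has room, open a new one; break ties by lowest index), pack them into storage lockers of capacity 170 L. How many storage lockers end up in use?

  110 → locker 1 (new)  [load 110/170]
  125 → locker 2 (new)  [load 125/170]
  110 → locker 3 (new)  [load 110/170]
  35 → locker 2  [load 160/170]
  20 → locker 1  [load 130/170]
  95 → locker 4 (new)  [load 95/170]
  100 → locker 5 (new)  [load 100/170]
  45 → locker 3  [load 155/170]
  25 → locker 1  [load 155/170]
  95 → locker 6 (new)  [load 95/170]
6 storage lockers opened.

6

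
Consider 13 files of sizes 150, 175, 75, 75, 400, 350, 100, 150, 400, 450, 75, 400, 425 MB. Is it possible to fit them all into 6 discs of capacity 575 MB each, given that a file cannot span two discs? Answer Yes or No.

A valid assignment using 6 discs:
  disc 1: 450 + 100 = 550
  disc 2: 425 + 150 = 575
  disc 3: 400 + 175 = 575
  disc 4: 400 + 150 = 550
  disc 5: 400 + 75 + 75 = 550
  disc 6: 350 + 75 = 425
Every load is within 575 MB, so 6 discs suffice.

Yes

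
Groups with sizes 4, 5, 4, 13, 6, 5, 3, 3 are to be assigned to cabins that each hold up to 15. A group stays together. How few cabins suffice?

3

Total = 13 + 6 + 5 + 5 + 4 + 4 + 3 + 3 = 43.
Lower bound: ⌈43/15⌉ = 3 cabins.
A packing using 3 cabins:
  cabin 1: 13 = 13
  cabin 2: 6 + 5 + 4 = 15
  cabin 3: 5 + 4 + 3 + 3 = 15
This matches the lower bound, so 3 is optimal.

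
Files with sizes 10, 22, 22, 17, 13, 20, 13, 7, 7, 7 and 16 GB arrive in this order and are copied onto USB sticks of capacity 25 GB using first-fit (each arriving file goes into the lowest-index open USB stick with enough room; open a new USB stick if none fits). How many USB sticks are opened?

  10 → USB stick 1 (new)  [load 10/25]
  22 → USB stick 2 (new)  [load 22/25]
  22 → USB stick 3 (new)  [load 22/25]
  17 → USB stick 4 (new)  [load 17/25]
  13 → USB stick 1  [load 23/25]
  20 → USB stick 5 (new)  [load 20/25]
  13 → USB stick 6 (new)  [load 13/25]
  7 → USB stick 4  [load 24/25]
  7 → USB stick 6  [load 20/25]
  7 → USB stick 7 (new)  [load 7/25]
  16 → USB stick 7  [load 23/25]
7 USB sticks opened.

7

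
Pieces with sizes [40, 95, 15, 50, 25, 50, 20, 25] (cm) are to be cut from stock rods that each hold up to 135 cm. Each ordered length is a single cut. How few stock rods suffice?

Total = 95 + 50 + 50 + 40 + 25 + 25 + 20 + 15 = 320 cm.
Lower bound: ⌈320/135⌉ = 3 stock rods.
A packing using 3 stock rods:
  stock rod 1: 95 + 40 = 135
  stock rod 2: 50 + 50 + 25 = 125
  stock rod 3: 25 + 20 + 15 = 60
This matches the lower bound, so 3 is optimal.

3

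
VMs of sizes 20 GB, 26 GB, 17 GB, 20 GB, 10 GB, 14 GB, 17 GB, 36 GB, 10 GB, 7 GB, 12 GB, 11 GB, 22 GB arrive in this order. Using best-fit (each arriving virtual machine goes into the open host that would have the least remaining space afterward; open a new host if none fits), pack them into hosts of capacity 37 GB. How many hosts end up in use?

7

  20 → host 1 (new)  [load 20/37]
  26 → host 2 (new)  [load 26/37]
  17 → host 1  [load 37/37]
  20 → host 3 (new)  [load 20/37]
  10 → host 2  [load 36/37]
  14 → host 3  [load 34/37]
  17 → host 4 (new)  [load 17/37]
  36 → host 5 (new)  [load 36/37]
  10 → host 4  [load 27/37]
  7 → host 4  [load 34/37]
  12 → host 6 (new)  [load 12/37]
  11 → host 6  [load 23/37]
  22 → host 7 (new)  [load 22/37]
7 hosts opened.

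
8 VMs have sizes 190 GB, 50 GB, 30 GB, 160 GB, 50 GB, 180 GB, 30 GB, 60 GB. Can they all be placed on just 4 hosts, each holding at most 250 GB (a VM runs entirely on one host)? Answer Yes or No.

A valid assignment using 4 hosts:
  host 1: 190 + 60 = 250
  host 2: 180 + 50 = 230
  host 3: 160 + 50 + 30 = 240
  host 4: 30 = 30
Every load is within 250 GB, so 4 hosts suffice.

Yes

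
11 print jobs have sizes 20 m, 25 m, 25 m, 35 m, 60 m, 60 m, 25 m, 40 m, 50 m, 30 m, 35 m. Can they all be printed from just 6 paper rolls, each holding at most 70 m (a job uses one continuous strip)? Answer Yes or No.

Total = 405 m; ⌈405/70⌉ = 6.
The bound of 6 does not rule out 6, but exhaustive search shows no assignment into 6 paper rolls of capacity 70 m exists — the minimum is 7.

No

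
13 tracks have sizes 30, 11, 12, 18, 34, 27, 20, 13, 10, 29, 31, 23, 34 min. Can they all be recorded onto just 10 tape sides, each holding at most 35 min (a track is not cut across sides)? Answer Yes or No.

Yes

A valid assignment using 10 tape sides:
  side 1: 34 = 34
  side 2: 34 = 34
  side 3: 31 = 31
  side 4: 30 = 30
  side 5: 29 = 29
  side 6: 27 = 27
  side 7: 23 + 12 = 35
  side 8: 20 + 13 = 33
  side 9: 18 + 11 = 29
  side 10: 10 = 10
Every load is within 35 min, so 10 tape sides suffice.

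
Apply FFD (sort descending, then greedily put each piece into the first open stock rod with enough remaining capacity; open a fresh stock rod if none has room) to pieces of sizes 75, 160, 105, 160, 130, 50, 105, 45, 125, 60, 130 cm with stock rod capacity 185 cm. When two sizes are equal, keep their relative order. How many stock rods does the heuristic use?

Sorted descending: 160, 160, 130, 130, 125, 105, 105, 75, 60, 50, 45.
  160 → stock rod 1 (new)  [load 160/185]
  160 → stock rod 2 (new)  [load 160/185]
  130 → stock rod 3 (new)  [load 130/185]
  130 → stock rod 4 (new)  [load 130/185]
  125 → stock rod 5 (new)  [load 125/185]
  105 → stock rod 6 (new)  [load 105/185]
  105 → stock rod 7 (new)  [load 105/185]
  75 → stock rod 6  [load 180/185]
  60 → stock rod 5  [load 185/185]
  50 → stock rod 3  [load 180/185]
  45 → stock rod 4  [load 175/185]
7 stock rods opened.

7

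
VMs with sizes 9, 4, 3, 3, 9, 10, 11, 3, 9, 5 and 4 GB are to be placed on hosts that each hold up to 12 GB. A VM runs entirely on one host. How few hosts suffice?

Total = 11 + 10 + 9 + 9 + 9 + 5 + 4 + 4 + 3 + 3 + 3 = 70 GB.
Lower bound: ⌈70/12⌉ = 6 hosts.
A packing using 7 hosts:
  host 1: 11 = 11
  host 2: 10 = 10
  host 3: 9 + 3 = 12
  host 4: 9 + 3 = 12
  host 5: 9 + 3 = 12
  host 6: 5 + 4 = 9
  host 7: 4 = 4
No arrangement into 6 hosts stays within capacity, so 7 is optimal.

7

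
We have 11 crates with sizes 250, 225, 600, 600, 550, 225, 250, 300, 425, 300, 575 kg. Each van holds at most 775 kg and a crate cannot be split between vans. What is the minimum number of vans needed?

Total = 600 + 600 + 575 + 550 + 425 + 300 + 300 + 250 + 250 + 225 + 225 = 4300 kg.
Lower bound: ⌈4300/775⌉ = 6 vans.
A packing using 7 vans:
  van 1: 600 = 600
  van 2: 600 = 600
  van 3: 575 = 575
  van 4: 550 + 225 = 775
  van 5: 425 + 300 = 725
  van 6: 300 + 250 + 225 = 775
  van 7: 250 = 250
No arrangement into 6 vans stays within capacity, so 7 is optimal.

7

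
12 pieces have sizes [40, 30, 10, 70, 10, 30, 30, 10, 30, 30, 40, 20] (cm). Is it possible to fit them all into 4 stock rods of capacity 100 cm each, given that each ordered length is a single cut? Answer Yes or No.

Yes

A valid assignment using 4 stock rods:
  stock rod 1: 70 + 30 = 100
  stock rod 2: 40 + 40 + 20 = 100
  stock rod 3: 30 + 30 + 30 + 10 = 100
  stock rod 4: 30 + 10 + 10 = 50
Every load is within 100 cm, so 4 stock rods suffice.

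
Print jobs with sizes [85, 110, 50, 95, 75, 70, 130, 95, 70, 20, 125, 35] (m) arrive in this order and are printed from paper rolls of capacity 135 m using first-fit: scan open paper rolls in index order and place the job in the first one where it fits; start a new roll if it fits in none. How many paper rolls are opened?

9

  85 → roll 1 (new)  [load 85/135]
  110 → roll 2 (new)  [load 110/135]
  50 → roll 1  [load 135/135]
  95 → roll 3 (new)  [load 95/135]
  75 → roll 4 (new)  [load 75/135]
  70 → roll 5 (new)  [load 70/135]
  130 → roll 6 (new)  [load 130/135]
  95 → roll 7 (new)  [load 95/135]
  70 → roll 8 (new)  [load 70/135]
  20 → roll 2  [load 130/135]
  125 → roll 9 (new)  [load 125/135]
  35 → roll 3  [load 130/135]
9 paper rolls opened.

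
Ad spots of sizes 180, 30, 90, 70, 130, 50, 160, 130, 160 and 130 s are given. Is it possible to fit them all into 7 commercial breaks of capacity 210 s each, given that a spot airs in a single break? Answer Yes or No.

Yes

A valid assignment using 7 commercial breaks:
  break 1: 180 + 30 = 210
  break 2: 160 + 50 = 210
  break 3: 160 = 160
  break 4: 130 + 70 = 200
  break 5: 130 = 130
  break 6: 130 = 130
  break 7: 90 = 90
Every load is within 210 s, so 7 commercial breaks suffice.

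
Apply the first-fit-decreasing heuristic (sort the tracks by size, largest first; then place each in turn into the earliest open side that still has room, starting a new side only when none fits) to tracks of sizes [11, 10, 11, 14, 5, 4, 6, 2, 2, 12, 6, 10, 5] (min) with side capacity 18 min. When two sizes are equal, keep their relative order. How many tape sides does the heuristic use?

Sorted descending: 14, 12, 11, 11, 10, 10, 6, 6, 5, 5, 4, 2, 2.
  14 → side 1 (new)  [load 14/18]
  12 → side 2 (new)  [load 12/18]
  11 → side 3 (new)  [load 11/18]
  11 → side 4 (new)  [load 11/18]
  10 → side 5 (new)  [load 10/18]
  10 → side 6 (new)  [load 10/18]
  6 → side 2  [load 18/18]
  6 → side 3  [load 17/18]
  5 → side 4  [load 16/18]
  5 → side 5  [load 15/18]
  4 → side 1  [load 18/18]
  2 → side 4  [load 18/18]
  2 → side 5  [load 17/18]
6 tape sides opened.

6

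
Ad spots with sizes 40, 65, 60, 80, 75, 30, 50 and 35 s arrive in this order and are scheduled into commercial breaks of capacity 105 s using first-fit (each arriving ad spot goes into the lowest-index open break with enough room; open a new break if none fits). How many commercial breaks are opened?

5

  40 → break 1 (new)  [load 40/105]
  65 → break 1  [load 105/105]
  60 → break 2 (new)  [load 60/105]
  80 → break 3 (new)  [load 80/105]
  75 → break 4 (new)  [load 75/105]
  30 → break 2  [load 90/105]
  50 → break 5 (new)  [load 50/105]
  35 → break 5  [load 85/105]
5 commercial breaks opened.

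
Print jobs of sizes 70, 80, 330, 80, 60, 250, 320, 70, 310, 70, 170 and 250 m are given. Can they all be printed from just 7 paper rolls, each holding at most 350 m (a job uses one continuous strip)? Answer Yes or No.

A valid assignment using 7 paper rolls:
  roll 1: 330 = 330
  roll 2: 320 = 320
  roll 3: 310 = 310
  roll 4: 250 + 80 = 330
  roll 5: 250 + 80 = 330
  roll 6: 170 + 70 + 70 = 310
  roll 7: 70 + 60 = 130
Every load is within 350 m, so 7 paper rolls suffice.

Yes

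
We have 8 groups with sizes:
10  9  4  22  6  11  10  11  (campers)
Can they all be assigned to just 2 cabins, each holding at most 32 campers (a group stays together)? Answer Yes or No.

No

Total = 83 campers; ⌈83/32⌉ = 3.
At least 3 cabins are required, but only 2 are allowed.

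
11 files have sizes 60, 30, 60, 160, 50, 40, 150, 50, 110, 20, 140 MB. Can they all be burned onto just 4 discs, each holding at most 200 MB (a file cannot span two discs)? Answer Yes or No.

Total = 870 MB; ⌈870/200⌉ = 5.
At least 5 discs are required, but only 4 are allowed.

No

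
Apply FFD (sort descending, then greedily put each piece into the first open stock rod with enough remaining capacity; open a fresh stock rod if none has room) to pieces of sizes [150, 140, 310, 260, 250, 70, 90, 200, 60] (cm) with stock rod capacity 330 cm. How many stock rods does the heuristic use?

5

Sorted descending: 310, 260, 250, 200, 150, 140, 90, 70, 60.
  310 → stock rod 1 (new)  [load 310/330]
  260 → stock rod 2 (new)  [load 260/330]
  250 → stock rod 3 (new)  [load 250/330]
  200 → stock rod 4 (new)  [load 200/330]
  150 → stock rod 5 (new)  [load 150/330]
  140 → stock rod 5  [load 290/330]
  90 → stock rod 4  [load 290/330]
  70 → stock rod 2  [load 330/330]
  60 → stock rod 3  [load 310/330]
5 stock rods opened.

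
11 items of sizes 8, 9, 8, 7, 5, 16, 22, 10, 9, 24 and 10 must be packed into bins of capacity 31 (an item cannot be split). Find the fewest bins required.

5

Total = 24 + 22 + 16 + 10 + 10 + 9 + 9 + 8 + 8 + 7 + 5 = 128.
Lower bound: ⌈128/31⌉ = 5 bins.
A packing using 5 bins:
  bin 1: 24 + 7 = 31
  bin 2: 22 + 9 = 31
  bin 3: 16 + 10 + 5 = 31
  bin 4: 10 + 9 + 8 = 27
  bin 5: 8 = 8
This matches the lower bound, so 5 is optimal.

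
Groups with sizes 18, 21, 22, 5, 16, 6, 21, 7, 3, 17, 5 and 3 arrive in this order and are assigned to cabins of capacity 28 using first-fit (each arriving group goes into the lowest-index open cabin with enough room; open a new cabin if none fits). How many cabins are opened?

6

  18 → cabin 1 (new)  [load 18/28]
  21 → cabin 2 (new)  [load 21/28]
  22 → cabin 3 (new)  [load 22/28]
  5 → cabin 1  [load 23/28]
  16 → cabin 4 (new)  [load 16/28]
  6 → cabin 2  [load 27/28]
  21 → cabin 5 (new)  [load 21/28]
  7 → cabin 4  [load 23/28]
  3 → cabin 1  [load 26/28]
  17 → cabin 6 (new)  [load 17/28]
  5 → cabin 3  [load 27/28]
  3 → cabin 4  [load 26/28]
6 cabins opened.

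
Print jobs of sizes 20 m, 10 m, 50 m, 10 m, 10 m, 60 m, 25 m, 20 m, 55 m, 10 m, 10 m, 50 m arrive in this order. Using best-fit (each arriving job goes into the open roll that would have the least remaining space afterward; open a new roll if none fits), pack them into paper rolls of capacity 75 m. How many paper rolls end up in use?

  20 → roll 1 (new)  [load 20/75]
  10 → roll 1  [load 30/75]
  50 → roll 2 (new)  [load 50/75]
  10 → roll 2  [load 60/75]
  10 → roll 2  [load 70/75]
  60 → roll 3 (new)  [load 60/75]
  25 → roll 1  [load 55/75]
  20 → roll 1  [load 75/75]
  55 → roll 4 (new)  [load 55/75]
  10 → roll 3  [load 70/75]
  10 → roll 4  [load 65/75]
  50 → roll 5 (new)  [load 50/75]
5 paper rolls opened.

5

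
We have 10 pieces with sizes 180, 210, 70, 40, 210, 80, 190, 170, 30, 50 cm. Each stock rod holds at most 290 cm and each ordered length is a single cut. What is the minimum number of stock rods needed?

Total = 210 + 210 + 190 + 180 + 170 + 80 + 70 + 50 + 40 + 30 = 1230 cm.
Lower bound: ⌈1230/290⌉ = 5 stock rods.
A packing using 5 stock rods:
  stock rod 1: 210 + 80 = 290
  stock rod 2: 210 + 70 = 280
  stock rod 3: 190 + 50 + 40 = 280
  stock rod 4: 180 + 30 = 210
  stock rod 5: 170 = 170
This matches the lower bound, so 5 is optimal.

5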